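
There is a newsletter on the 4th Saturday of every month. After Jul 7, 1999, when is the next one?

Jul 24, 1999

Jul 1999 starts on a Thursday; its first Saturday is the 3rd, so the 4th Saturday is the 24th — Jul 24, 1999.
Jul 24, 1999 is after Jul 7, 1999, so that is the next one.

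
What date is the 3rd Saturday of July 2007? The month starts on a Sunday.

July 21, 2007

July 2007 begins on a Sunday, so the first Saturday is July 7 (6 days later).
The 3rd Saturday is 2 weeks later: 7 + 14 = 21.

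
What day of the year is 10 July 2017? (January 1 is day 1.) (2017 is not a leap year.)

Days in months before July: 31 + 28 + 31 + 30 + 31 + 30 = 181.
Plus 10 days into July → day 191.

191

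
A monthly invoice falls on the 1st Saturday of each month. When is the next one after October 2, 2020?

October 2020 starts on a Thursday, so its 1st Saturday is October 3, 2020 (2 days in).
October 3, 2020 is after October 2, 2020, so that is the next one.

October 3, 2020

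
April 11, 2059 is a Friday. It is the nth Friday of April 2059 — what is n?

2nd

Day 11 falls in week ⌈11/7⌉ of the month.
Days 1–7 hold the 1st Friday, 8–14 the 2nd, 15–21 the 3rd, 22–28 the 4th, 29–31 the 5th.
11 is in the range for the 2nd.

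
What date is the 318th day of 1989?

Nov 14, 1989

Jan has 31 days (318 − 31 = 287 remain).
Feb has 28 days (287 − 28 = 259 remain).
Mar has 31 days (259 − 31 = 228 remain).
Apr has 30 days (228 − 30 = 198 remain).
May has 31 days (198 − 31 = 167 remain).
Jun has 30 days (167 − 30 = 137 remain).
Jul has 31 days (137 − 31 = 106 remain).
Aug has 31 days (106 − 31 = 75 remain).
Sep has 30 days (75 − 30 = 45 remain).
Oct has 31 days (45 − 31 = 14 remain).
14 into Nov → Nov 14.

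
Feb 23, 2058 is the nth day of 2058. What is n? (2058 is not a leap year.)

Days in months before Feb: 31 = 31.
Plus 23 days into Feb → day 54.

54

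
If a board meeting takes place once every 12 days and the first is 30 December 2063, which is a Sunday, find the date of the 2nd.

The 2nd occurrence is 1 interval after the first: 1 × 12 = 12 days after 30 December 2063.
December has 31 days — 1 day to the end of December leaves 11.
11 days into January → 11 January 2064.

11 January 2064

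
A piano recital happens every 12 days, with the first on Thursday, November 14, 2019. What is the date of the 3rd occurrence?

December 8, 2019

The 3rd occurrence is 2 intervals after the first: 2 × 12 = 24 days after November 14, 2019.
November has 30 days — 16 days to the end of November leaves 8.
8 days into December → December 8, 2019.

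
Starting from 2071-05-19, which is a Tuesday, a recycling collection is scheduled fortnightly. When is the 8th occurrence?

The 8th occurrence is 7 intervals after the first: 7 × 14 = 98 days after 2071-05-19.
May has 31 days — 12 days to the end of May leaves 86.
June has 30 days (56 left).
July has 31 days (25 left).
25 days into August → 2071-08-25.

2071-08-25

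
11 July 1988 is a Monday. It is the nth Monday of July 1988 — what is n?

Day 11 falls in week ⌈11/7⌉ of the month.
Days 1–7 hold the 1st Monday, 8–14 the 2nd, 15–21 the 3rd, 22–28 the 4th, 29–31 the 5th.
11 is in the range for the 2nd.

2nd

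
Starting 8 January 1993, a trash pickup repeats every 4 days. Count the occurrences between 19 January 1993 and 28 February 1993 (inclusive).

10

Occurrences land 4·i days after 8 January 1993 for i = 0, 1, 2, …
19 January 1993 is 11 days after the start; 11 ÷ 4 = 2 remainder 3; since the remainder is 3, round up to i = 3. First occurrence in the window: #4 on 20 January 1993 (3×4 = 12 days in).
28 February 1993 is 51 days after the start; 51 ÷ 4 = 12 remainder 3. Last occurrence in the window: #13 on 25 February 1993.
Occurrences #4 through #13: 10 in total.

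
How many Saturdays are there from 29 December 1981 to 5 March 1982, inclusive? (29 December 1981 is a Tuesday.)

9

29 December 1981 is a Tuesday; the first Saturday on or after it is 2 January 1982 (4 days later).
From 2 January 1982 to 5 March 1982: 29 + 28 + 5 = 62 days (rest of January, February, March).
62 ÷ 7 = 8 full weeks with remainder 6, so 8 more Saturdays after the first → 9.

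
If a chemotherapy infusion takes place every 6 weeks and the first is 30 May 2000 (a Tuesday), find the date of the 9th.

The 9th occurrence is 8 intervals after the first: 8 × 42 = 336 days after 30 May 2000.
May has 31 days — 1 day to the end of May leaves 335.
June has 30 days (305 left).
July has 31 days (274 left).
August has 31 days (243 left).
September has 30 days (213 left).
October has 31 days (182 left).
November has 30 days (152 left).
December has 31 days (121 left).
January has 31 days (90 left).
February has 28 days (62 left).
March has 31 days (31 left).
April has 30 days (1 left).
1 day into May → 1 May 2001.

1 May 2001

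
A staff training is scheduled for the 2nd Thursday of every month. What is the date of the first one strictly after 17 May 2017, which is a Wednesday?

May 2017 starts on a Monday; its first Thursday is the 4th, so the 2nd Thursday is the 11th — 11 May 2017.
That is not after 17 May 2017, so look at June 2017.
June 2017 starts on a Thursday; its first Thursday is the 1st, so the 2nd Thursday is the 8th — 8 June 2017.

8 June 2017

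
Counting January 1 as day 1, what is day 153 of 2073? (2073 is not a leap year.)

2073-06-02

January has 31 days (153 − 31 = 122 remain).
February has 28 days (122 − 28 = 94 remain).
March has 31 days (94 − 31 = 63 remain).
April has 30 days (63 − 30 = 33 remain).
May has 31 days (33 − 31 = 2 remain).
2 into June → June 2.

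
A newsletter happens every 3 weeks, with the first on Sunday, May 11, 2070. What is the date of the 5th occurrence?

The 5th occurrence is 4 intervals after the first: 4 × 21 = 84 days after May 11, 2070.
May has 31 days — 20 days to the end of May leaves 64.
Jun has 30 days (34 left).
Jul has 31 days (3 left).
3 days into Aug → Aug 3, 2070.

Aug 3, 2070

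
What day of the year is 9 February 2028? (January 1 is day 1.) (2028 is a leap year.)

40

Days in months before February: 31 = 31.
Plus 9 days into February → day 40.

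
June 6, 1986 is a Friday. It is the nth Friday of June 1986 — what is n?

Day 6 falls in week ⌈6/7⌉ of the month.
Days 1–7 hold the 1st Friday, 8–14 the 2nd, 15–21 the 3rd, 22–28 the 4th, 29–31 the 5th.
6 is in the range for the 1st.

1st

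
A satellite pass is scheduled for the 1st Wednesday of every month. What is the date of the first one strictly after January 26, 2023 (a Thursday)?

February 1, 2023

January 2023 starts on a Sunday, so its 1st Wednesday is January 4, 2023 (3 days in).
That is not after January 26, 2023, so look at February 2023.
February 2023 starts on a Wednesday, so its 1st Wednesday is February 1, 2023.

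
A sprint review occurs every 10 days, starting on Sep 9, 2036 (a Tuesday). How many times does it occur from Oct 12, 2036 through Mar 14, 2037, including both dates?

15

Occurrences land 10·i days after Sep 9, 2036 for i = 0, 1, 2, …
Oct 12, 2036 is 33 days after the start; 33 ÷ 10 = 3 remainder 3; since the remainder is 3, round up to i = 4. First occurrence in the window: #5 on Oct 19, 2036 (4×10 = 40 days in).
Mar 14, 2037 is 186 days after the start; 186 ÷ 10 = 18 remainder 6. Last occurrence in the window: #19 on Mar 8, 2037.
Occurrences #5 through #19: 15 in total.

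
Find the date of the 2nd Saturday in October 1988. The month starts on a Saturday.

October 8, 1988

October 1988 begins on a Saturday, so the first Saturday is October 1.
The 2nd Saturday is 1 weeks later: 1 + 7 = 8.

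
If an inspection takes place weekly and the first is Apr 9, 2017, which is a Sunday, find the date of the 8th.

The 8th occurrence is 7 intervals after the first: 7 × 7 = 49 days after Apr 9, 2017.
Apr has 30 days — 21 days to the end of Apr leaves 28.
28 days into May → May 28, 2017.

May 28, 2017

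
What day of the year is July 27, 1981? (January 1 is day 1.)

208

Days in months before July: 31 + 28 + 31 + 30 + 31 + 30 = 181.
Plus 27 days into July → day 208.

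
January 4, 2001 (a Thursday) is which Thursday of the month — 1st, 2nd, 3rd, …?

1st

Day 4 falls in week ⌈4/7⌉ of the month.
Days 1–7 hold the 1st Thursday, 8–14 the 2nd, 15–21 the 3rd, 22–28 the 4th, 29–31 the 5th.
4 is in the range for the 1st.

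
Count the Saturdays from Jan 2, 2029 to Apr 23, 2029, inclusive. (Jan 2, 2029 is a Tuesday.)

16

Jan 2, 2029 is a Tuesday; the first Saturday on or after it is Jan 6, 2029 (4 days later).
From Jan 6, 2029 to Apr 23, 2029: 25 + 28 + 31 + 23 = 107 days (rest of Jan, Feb, Mar, Apr).
107 ÷ 7 = 15 full weeks with remainder 2, so 15 more Saturdays after the first → 16.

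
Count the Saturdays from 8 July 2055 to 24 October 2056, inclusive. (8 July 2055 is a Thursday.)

68

8 July 2055 is a Thursday; the first Saturday on or after it is 10 July 2055 (2 days later).
From 10 July 2055 to 24 October 2056: 174 + 298 = 472 days (rest of 2055, to 24 October 2056 in 2056).
472 ÷ 7 = 67 full weeks with remainder 3, so 67 more Saturdays after the first → 68.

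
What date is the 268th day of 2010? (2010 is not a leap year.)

Jan has 31 days (268 − 31 = 237 remain).
Feb has 28 days (237 − 28 = 209 remain).
Mar has 31 days (209 − 31 = 178 remain).
Apr has 30 days (178 − 30 = 148 remain).
May has 31 days (148 − 31 = 117 remain).
Jun has 30 days (117 − 30 = 87 remain).
Jul has 31 days (87 − 31 = 56 remain).
Aug has 31 days (56 − 31 = 25 remain).
25 into Sep → Sep 25.

Sep 25, 2010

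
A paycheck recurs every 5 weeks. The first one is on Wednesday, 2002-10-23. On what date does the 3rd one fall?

2003-01-01

The 3rd occurrence is 2 intervals after the first: 2 × 35 = 70 days after 2002-10-23.
October has 31 days — 8 days to the end of October leaves 62.
November has 30 days (32 left).
December has 31 days (1 left).
1 day into January → 2003-01-01.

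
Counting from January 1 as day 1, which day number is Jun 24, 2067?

175

Days in months before Jun: 31 + 28 + 31 + 30 + 31 = 151.
Plus 24 days into Jun → day 175.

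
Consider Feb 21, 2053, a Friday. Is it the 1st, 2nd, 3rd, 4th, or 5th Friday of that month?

Day 21 falls in week ⌈21/7⌉ of the month.
Days 1–7 hold the 1st Friday, 8–14 the 2nd, 15–21 the 3rd, 22–28 the 4th, 29–31 the 5th.
21 is in the range for the 3rd.

3rd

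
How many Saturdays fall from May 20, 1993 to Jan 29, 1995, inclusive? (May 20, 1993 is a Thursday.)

May 20, 1993 is a Thursday; the first Saturday on or after it is May 22, 1993 (2 days later).
From May 22, 1993 to Jan 29, 1995: 223 + 365 + 29 = 617 days (rest of 1993, 1994, to Jan 29, 1995 in 1995).
617 ÷ 7 = 88 full weeks with remainder 1, so 88 more Saturdays after the first → 89.

89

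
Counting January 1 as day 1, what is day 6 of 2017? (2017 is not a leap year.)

6 into January → January 6.

January 6, 2017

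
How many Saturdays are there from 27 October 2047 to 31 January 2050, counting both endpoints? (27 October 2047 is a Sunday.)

27 October 2047 is a Sunday; the first Saturday on or after it is 2 November 2047 (6 days later).
From 2 November 2047 to 31 January 2050: 59 + 366 + 365 + 31 = 821 days (rest of 2047, 2048, 2049, to 31 January 2050 in 2050).
821 ÷ 7 = 117 full weeks with remainder 2, so 117 more Saturdays after the first → 118.

118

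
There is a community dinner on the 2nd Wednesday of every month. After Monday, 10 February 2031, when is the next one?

February 2031 starts on a Saturday; its first Wednesday is the 5th, so the 2nd Wednesday is the 12th — 12 February 2031.
12 February 2031 is after 10 February 2031, so that is the next one.

12 February 2031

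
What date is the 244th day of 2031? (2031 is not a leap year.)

1 September 2031

January has 31 days (244 − 31 = 213 remain).
February has 28 days (213 − 28 = 185 remain).
March has 31 days (185 − 31 = 154 remain).
April has 30 days (154 − 30 = 124 remain).
May has 31 days (124 − 31 = 93 remain).
June has 30 days (93 − 30 = 63 remain).
July has 31 days (63 − 31 = 32 remain).
August has 31 days (32 − 31 = 1 remain).
1 into September → September 1.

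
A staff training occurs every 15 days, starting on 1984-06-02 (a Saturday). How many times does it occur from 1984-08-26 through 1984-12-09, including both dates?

7

Occurrences land 15·i days after 1984-06-02 for i = 0, 1, 2, …
1984-08-26 is 85 days after the start; 85 ÷ 15 = 5 remainder 10; since the remainder is 10, round up to i = 6. First occurrence in the window: #7 on 1984-08-31 (6×15 = 90 days in).
1984-12-09 is 190 days after the start; 190 ÷ 15 = 12 remainder 10. Last occurrence in the window: #13 on 1984-11-29.
Occurrences #7 through #13: 7 in total.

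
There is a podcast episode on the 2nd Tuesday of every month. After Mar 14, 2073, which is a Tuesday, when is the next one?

Apr 11, 2073

Mar 2073 starts on a Wednesday; its first Tuesday is the 7th, so the 2nd Tuesday is the 14th — Mar 14, 2073.
That is not after Mar 14, 2073, so look at Apr 2073.
Apr 2073 starts on a Saturday; its first Tuesday is the 4th, so the 2nd Tuesday is the 11th — Apr 11, 2073.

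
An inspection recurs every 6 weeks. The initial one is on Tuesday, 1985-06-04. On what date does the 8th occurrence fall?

1986-03-25

The 8th occurrence is 7 intervals after the first: 7 × 42 = 294 days after 1985-06-04.
June has 30 days — 26 days to the end of June leaves 268.
July has 31 days (237 left).
August has 31 days (206 left).
September has 30 days (176 left).
October has 31 days (145 left).
November has 30 days (115 left).
December has 31 days (84 left).
January has 31 days (53 left).
February has 28 days (25 left).
25 days into March → 1986-03-25.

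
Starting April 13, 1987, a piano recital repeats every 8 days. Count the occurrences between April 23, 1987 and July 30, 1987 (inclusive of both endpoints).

12

Occurrences land 8·i days after April 13, 1987 for i = 0, 1, 2, …
April 23, 1987 is 10 days after the start; 10 ÷ 8 = 1 remainder 2; since the remainder is 2, round up to i = 2. First occurrence in the window: #3 on April 29, 1987 (2×8 = 16 days in).
July 30, 1987 is 108 days after the start; 108 ÷ 8 = 13 remainder 4. Last occurrence in the window: #14 on July 26, 1987.
Occurrences #3 through #14: 12 in total.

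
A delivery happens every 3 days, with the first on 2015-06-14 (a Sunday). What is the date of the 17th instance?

The 17th occurrence is 16 intervals after the first: 16 × 3 = 48 days after 2015-06-14.
June has 30 days — 16 days to the end of June leaves 32.
July has 31 days (1 left).
1 day into August → 2015-08-01.

2015-08-01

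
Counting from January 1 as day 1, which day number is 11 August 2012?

224

Days in months before August: 31 + 29 + 31 + 30 + 31 + 30 + 31 = 213.
Plus 11 days into August → day 224.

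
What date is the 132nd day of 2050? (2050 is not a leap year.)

Jan has 31 days (132 − 31 = 101 remain).
Feb has 28 days (101 − 28 = 73 remain).
Mar has 31 days (73 − 31 = 42 remain).
Apr has 30 days (42 − 30 = 12 remain).
12 into May → May 12.

May 12, 2050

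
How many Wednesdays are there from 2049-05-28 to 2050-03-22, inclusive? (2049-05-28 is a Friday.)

42

2049-05-28 is a Friday; the first Wednesday on or after it is 2049-06-02 (5 days later).
From 2049-06-02 to 2050-03-22: 28 + 31 + 31 + 30 + 31 + 30 + 31 + 31 + 28 + 22 = 293 days (rest of June, July, August, September, October, November, December, January, February, March).
293 ÷ 7 = 41 full weeks with remainder 6, so 41 more Wednesdays after the first → 42.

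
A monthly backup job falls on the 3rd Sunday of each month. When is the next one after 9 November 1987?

15 November 1987

November 1987 starts on a Sunday; its first Sunday is the 1st, so the 3rd Sunday is the 15th — 15 November 1987.
15 November 1987 is after 9 November 1987, so that is the next one.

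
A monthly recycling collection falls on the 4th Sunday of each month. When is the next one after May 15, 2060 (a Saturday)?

May 2060 starts on a Saturday; its first Sunday is the 2nd, so the 4th Sunday is the 23rd — May 23, 2060.
May 23, 2060 is after May 15, 2060, so that is the next one.

May 23, 2060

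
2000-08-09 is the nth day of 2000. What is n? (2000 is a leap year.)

222

Days in months before August: 31 + 29 + 31 + 30 + 31 + 30 + 31 = 213.
Plus 9 days into August → day 222.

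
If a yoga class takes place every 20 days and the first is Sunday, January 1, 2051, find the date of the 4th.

The 4th occurrence is 3 intervals after the first: 3 × 20 = 60 days after January 1, 2051.
January has 31 days — 30 days to the end of January leaves 30.
February has 28 days (2 left).
2 days into March → March 2, 2051.

March 2, 2051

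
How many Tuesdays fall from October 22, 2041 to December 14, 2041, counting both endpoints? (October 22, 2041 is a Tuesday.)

October 22, 2041 is a Tuesday; the first Tuesday on or after it is October 22, 2041.
From October 22, 2041 to December 14, 2041: 9 + 30 + 14 = 53 days (rest of October, November, December).
53 ÷ 7 = 7 full weeks with remainder 4, so 7 more Tuesdays after the first → 8.

8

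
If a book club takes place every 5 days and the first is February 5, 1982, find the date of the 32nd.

The 32nd occurrence is 31 intervals after the first: 31 × 5 = 155 days after February 5, 1982.
February has 28 days — 23 days to the end of February leaves 132.
March has 31 days (101 left).
April has 30 days (71 left).
May has 31 days (40 left).
June has 30 days (10 left).
10 days into July → July 10, 1982.

July 10, 1982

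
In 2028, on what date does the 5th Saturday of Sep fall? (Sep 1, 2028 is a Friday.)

Sep 30, 2028

Sep 2028 begins on a Friday, so the first Saturday is Sep 2 (1 day later).
The 5th Saturday is 4 weeks later: 2 + 28 = 30.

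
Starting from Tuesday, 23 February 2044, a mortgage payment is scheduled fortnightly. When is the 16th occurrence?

20 September 2044

The 16th occurrence is 15 intervals after the first: 15 × 14 = 210 days after 23 February 2044.
February has 29 days — 6 days to the end of February leaves 204.
March has 31 days (173 left).
April has 30 days (143 left).
May has 31 days (112 left).
June has 30 days (82 left).
July has 31 days (51 left).
August has 31 days (20 left).
20 days into September → 20 September 2044.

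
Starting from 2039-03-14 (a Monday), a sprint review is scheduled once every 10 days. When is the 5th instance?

The 5th occurrence is 4 intervals after the first: 4 × 10 = 40 days after 2039-03-14.
March has 31 days — 17 days to the end of March leaves 23.
23 days into April → 2039-04-23.

2039-04-23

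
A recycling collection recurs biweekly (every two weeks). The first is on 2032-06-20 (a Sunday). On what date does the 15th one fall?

2033-01-02

The 15th occurrence is 14 intervals after the first: 14 × 14 = 196 days after 2032-06-20.
June has 30 days — 10 days to the end of June leaves 186.
July has 31 days (155 left).
August has 31 days (124 left).
September has 30 days (94 left).
October has 31 days (63 left).
November has 30 days (33 left).
December has 31 days (2 left).
2 days into January → 2033-01-02.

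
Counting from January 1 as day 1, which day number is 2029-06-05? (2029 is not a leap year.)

Days in months before June: 31 + 28 + 31 + 30 + 31 = 151.
Plus 5 days into June → day 156.

156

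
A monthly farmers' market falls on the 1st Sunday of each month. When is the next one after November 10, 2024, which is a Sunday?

December 1, 2024

November 2024 starts on a Friday, so its 1st Sunday is November 3, 2024 (2 days in).
That is not after November 10, 2024, so look at December 2024.
December 2024 starts on a Sunday, so its 1st Sunday is December 1, 2024.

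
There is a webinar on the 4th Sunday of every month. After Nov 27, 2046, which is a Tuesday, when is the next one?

Dec 23, 2046

Nov 2046 starts on a Thursday; its first Sunday is the 4th, so the 4th Sunday is the 25th — Nov 25, 2046.
That is not after Nov 27, 2046, so look at Dec 2046.
Dec 2046 starts on a Saturday; its first Sunday is the 2nd, so the 4th Sunday is the 23rd — Dec 23, 2046.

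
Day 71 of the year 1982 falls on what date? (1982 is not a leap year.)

12 March 1982

January has 31 days (71 − 31 = 40 remain).
February has 28 days (40 − 28 = 12 remain).
12 into March → March 12.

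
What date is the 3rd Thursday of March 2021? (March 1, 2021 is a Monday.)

March 2021 begins on a Monday, so the first Thursday is March 4 (3 days later).
The 3rd Thursday is 2 weeks later: 4 + 14 = 18.

2021-03-18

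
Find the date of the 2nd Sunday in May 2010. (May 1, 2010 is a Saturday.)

May 2010 begins on a Saturday, so the first Sunday is May 2 (1 day later).
The 2nd Sunday is 1 weeks later: 2 + 7 = 9.

2010-05-09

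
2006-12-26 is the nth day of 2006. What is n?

360

Days in months before December: 31 + 28 + 31 + 30 + 31 + 30 + 31 + 31 + 30 + 31 + 30 = 334.
Plus 26 days into December → day 360.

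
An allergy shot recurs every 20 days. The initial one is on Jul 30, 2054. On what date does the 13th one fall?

The 13th occurrence is 12 intervals after the first: 12 × 20 = 240 days after Jul 30, 2054.
Jul has 31 days — 1 day to the end of Jul leaves 239.
Aug has 31 days (208 left).
Sep has 30 days (178 left).
Oct has 31 days (147 left).
Nov has 30 days (117 left).
Dec has 31 days (86 left).
Jan has 31 days (55 left).
Feb has 28 days (27 left).
27 days into Mar → Mar 27, 2055.

Mar 27, 2055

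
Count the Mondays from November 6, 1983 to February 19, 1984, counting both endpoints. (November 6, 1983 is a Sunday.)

15

November 6, 1983 is a Sunday; the first Monday on or after it is November 7, 1983 (1 day later).
From November 7, 1983 to February 19, 1984: 23 + 31 + 31 + 19 = 104 days (rest of November, December, January, February).
104 ÷ 7 = 14 full weeks with remainder 6, so 14 more Mondays after the first → 15.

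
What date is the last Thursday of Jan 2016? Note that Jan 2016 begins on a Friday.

Jan 2016 begins on a Friday, so the first Thursday is Jan 7 (6 days later).
Jan 2016 has 31 days. Adding weeks: 7, 14, 21, 28 — the last one ≤ 31 is the 28th.

Jan 28, 2016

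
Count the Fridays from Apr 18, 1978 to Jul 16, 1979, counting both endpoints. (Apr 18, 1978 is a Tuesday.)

65

Apr 18, 1978 is a Tuesday; the first Friday on or after it is Apr 21, 1978 (3 days later).
From Apr 21, 1978 to Jul 16, 1979: 254 + 197 = 451 days (rest of 1978, to Jul 16, 1979 in 1979).
451 ÷ 7 = 64 full weeks with remainder 3, so 64 more Fridays after the first → 65.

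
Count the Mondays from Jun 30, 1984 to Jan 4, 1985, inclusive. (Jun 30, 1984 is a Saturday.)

Jun 30, 1984 is a Saturday; the first Monday on or after it is Jul 2, 1984 (2 days later).
From Jul 2, 1984 to Jan 4, 1985: 29 + 31 + 30 + 31 + 30 + 31 + 4 = 186 days (rest of Jul, Aug, Sep, Oct, Nov, Dec, Jan).
186 ÷ 7 = 26 full weeks with remainder 4, so 26 more Mondays after the first → 27.

27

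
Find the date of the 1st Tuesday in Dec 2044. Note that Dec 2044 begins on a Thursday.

Dec 2044 begins on a Thursday, so the first Tuesday is Dec 6 (5 days later).

Dec 6, 2044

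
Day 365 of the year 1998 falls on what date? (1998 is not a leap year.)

Dec 31, 1998

Jan has 31 days (365 − 31 = 334 remain).
Feb has 28 days (334 − 28 = 306 remain).
Mar has 31 days (306 − 31 = 275 remain).
Apr has 30 days (275 − 30 = 245 remain).
May has 31 days (245 − 31 = 214 remain).
Jun has 30 days (214 − 30 = 184 remain).
Jul has 31 days (184 − 31 = 153 remain).
Aug has 31 days (153 − 31 = 122 remain).
Sep has 30 days (122 − 30 = 92 remain).
Oct has 31 days (92 − 31 = 61 remain).
Nov has 30 days (61 − 30 = 31 remain).
31 into Dec → Dec 31.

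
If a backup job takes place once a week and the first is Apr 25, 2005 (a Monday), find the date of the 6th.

May 30, 2005

The 6th occurrence is 5 intervals after the first: 5 × 7 = 35 days after Apr 25, 2005.
Apr has 30 days — 5 days to the end of Apr leaves 30.
30 days into May → May 30, 2005.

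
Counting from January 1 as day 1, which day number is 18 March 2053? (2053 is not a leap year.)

Days in months before March: 31 + 28 = 59.
Plus 18 days into March → day 77.

77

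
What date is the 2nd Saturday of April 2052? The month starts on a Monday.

April 2052 begins on a Monday, so the first Saturday is April 6 (5 days later).
The 2nd Saturday is 1 weeks later: 6 + 7 = 13.

April 13, 2052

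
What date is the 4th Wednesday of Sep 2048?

The first Wednesday of Sep 2048 is Sep 2.
The 4th Wednesday is 3 weeks later: 2 + 21 = 23.

Sep 23, 2048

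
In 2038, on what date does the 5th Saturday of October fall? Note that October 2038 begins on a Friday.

October 2038 begins on a Friday, so the first Saturday is October 2 (1 day later).
The 5th Saturday is 4 weeks later: 2 + 28 = 30.

October 30, 2038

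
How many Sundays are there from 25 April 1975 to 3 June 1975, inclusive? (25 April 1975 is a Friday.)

25 April 1975 is a Friday; the first Sunday on or after it is 27 April 1975 (2 days later).
From 27 April 1975 to 3 June 1975: 3 + 31 + 3 = 37 days (rest of April, May, June).
37 ÷ 7 = 5 full weeks with remainder 2, so 5 more Sundays after the first → 6.

6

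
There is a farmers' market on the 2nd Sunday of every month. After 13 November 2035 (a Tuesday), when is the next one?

9 December 2035

November 2035 starts on a Thursday; its first Sunday is the 4th, so the 2nd Sunday is the 11th — 11 November 2035.
That is not after 13 November 2035, so look at December 2035.
December 2035 starts on a Saturday; its first Sunday is the 2nd, so the 2nd Sunday is the 9th — 9 December 2035.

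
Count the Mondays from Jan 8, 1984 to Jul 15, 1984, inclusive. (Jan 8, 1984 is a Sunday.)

Jan 8, 1984 is a Sunday; the first Monday on or after it is Jan 9, 1984 (1 day later).
From Jan 9, 1984 to Jul 15, 1984: 22 + 29 + 31 + 30 + 31 + 30 + 15 = 188 days (rest of Jan, Feb, Mar, Apr, May, Jun, Jul).
188 ÷ 7 = 26 full weeks with remainder 6, so 26 more Mondays after the first → 27.

27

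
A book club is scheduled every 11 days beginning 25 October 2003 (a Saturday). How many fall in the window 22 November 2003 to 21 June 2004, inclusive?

Occurrences land 11·i days after 25 October 2003 for i = 0, 1, 2, …
22 November 2003 is 28 days after the start; 28 ÷ 11 = 2 remainder 6; since the remainder is 6, round up to i = 3. First occurrence in the window: #4 on 27 November 2003 (3×11 = 33 days in).
21 June 2004 is 240 days after the start; 240 ÷ 11 = 21 remainder 9. Last occurrence in the window: #22 on 12 June 2004.
Occurrences #4 through #22: 19 in total.

19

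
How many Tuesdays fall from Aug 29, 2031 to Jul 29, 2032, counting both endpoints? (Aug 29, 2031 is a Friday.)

Aug 29, 2031 is a Friday; the first Tuesday on or after it is Sep 2, 2031 (4 days later).
From Sep 2, 2031 to Jul 29, 2032: 28 + 31 + 30 + 31 + 31 + 29 + 31 + 30 + 31 + 30 + 29 = 331 days (rest of Sep, Oct, Nov, Dec, Jan, Feb, Mar, Apr, May, Jun, Jul).
331 ÷ 7 = 47 full weeks with remainder 2, so 47 more Tuesdays after the first → 48.

48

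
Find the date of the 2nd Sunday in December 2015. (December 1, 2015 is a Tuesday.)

December 2015 begins on a Tuesday, so the first Sunday is December 6 (5 days later).
The 2nd Sunday is 1 weeks later: 6 + 7 = 13.

13 December 2015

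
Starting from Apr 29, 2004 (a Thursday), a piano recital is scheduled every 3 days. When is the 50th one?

The 50th occurrence is 49 intervals after the first: 49 × 3 = 147 days after Apr 29, 2004.
Apr has 30 days — 1 day to the end of Apr leaves 146.
May has 31 days (115 left).
Jun has 30 days (85 left).
Jul has 31 days (54 left).
Aug has 31 days (23 left).
23 days into Sep → Sep 23, 2004.

Sep 23, 2004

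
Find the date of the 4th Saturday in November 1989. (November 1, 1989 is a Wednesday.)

November 1989 begins on a Wednesday, so the first Saturday is November 4 (3 days later).
The 4th Saturday is 3 weeks later: 4 + 21 = 25.

25 November 1989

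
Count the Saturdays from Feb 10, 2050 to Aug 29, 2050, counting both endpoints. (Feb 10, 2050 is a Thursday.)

29

Feb 10, 2050 is a Thursday; the first Saturday on or after it is Feb 12, 2050 (2 days later).
From Feb 12, 2050 to Aug 29, 2050: 16 + 31 + 30 + 31 + 30 + 31 + 29 = 198 days (rest of Feb, Mar, Apr, May, Jun, Jul, Aug).
198 ÷ 7 = 28 full weeks with remainder 2, so 28 more Saturdays after the first → 29.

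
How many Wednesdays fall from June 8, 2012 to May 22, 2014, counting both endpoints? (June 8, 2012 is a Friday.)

102

June 8, 2012 is a Friday; the first Wednesday on or after it is June 13, 2012 (5 days later).
From June 13, 2012 to May 22, 2014: 201 + 365 + 142 = 708 days (rest of 2012, 2013, to May 22, 2014 in 2014).
708 ÷ 7 = 101 full weeks with remainder 1, so 101 more Wednesdays after the first → 102.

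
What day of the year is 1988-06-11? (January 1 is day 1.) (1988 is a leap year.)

Days in months before June: 31 + 29 + 31 + 30 + 31 = 152.
Plus 11 days into June → day 163.

163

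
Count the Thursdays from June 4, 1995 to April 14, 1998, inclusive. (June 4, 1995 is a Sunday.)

June 4, 1995 is a Sunday; the first Thursday on or after it is June 8, 1995 (4 days later).
From June 8, 1995 to April 14, 1998: 206 + 366 + 365 + 104 = 1041 days (rest of 1995, 1996, 1997, to April 14, 1998 in 1998).
1041 ÷ 7 = 148 full weeks with remainder 5, so 148 more Thursdays after the first → 149.

149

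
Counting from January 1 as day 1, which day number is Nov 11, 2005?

Days in months before Nov: 31 + 28 + 31 + 30 + 31 + 30 + 31 + 31 + 30 + 31 = 304.
Plus 11 days into Nov → day 315.

315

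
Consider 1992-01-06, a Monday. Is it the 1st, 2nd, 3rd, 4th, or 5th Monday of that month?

1st

Day 6 falls in week ⌈6/7⌉ of the month.
Days 1–7 hold the 1st Monday, 8–14 the 2nd, 15–21 the 3rd, 22–28 the 4th, 29–31 the 5th.
6 is in the range for the 1st.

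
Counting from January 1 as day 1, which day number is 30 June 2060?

182

Days in months before June: 31 + 29 + 31 + 30 + 31 = 152.
Plus 30 days into June → day 182.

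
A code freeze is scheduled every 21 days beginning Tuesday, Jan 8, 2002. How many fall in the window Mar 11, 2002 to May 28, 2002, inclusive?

Occurrences land 21·i days after Jan 8, 2002 for i = 0, 1, 2, …
Mar 11, 2002 is 62 days after the start; 62 ÷ 21 = 2 remainder 20; since the remainder is 20, round up to i = 3. First occurrence in the window: #4 on Mar 12, 2002 (3×21 = 63 days in).
May 28, 2002 is 140 days after the start; 140 ÷ 21 = 6 remainder 14. Last occurrence in the window: #7 on May 14, 2002.
Occurrences #4 through #7: 4 in total.

4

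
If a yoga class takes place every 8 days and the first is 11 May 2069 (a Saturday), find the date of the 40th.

19 March 2070

The 40th occurrence is 39 intervals after the first: 39 × 8 = 312 days after 11 May 2069.
May has 31 days — 20 days to the end of May leaves 292.
June has 30 days (262 left).
July has 31 days (231 left).
August has 31 days (200 left).
September has 30 days (170 left).
October has 31 days (139 left).
November has 30 days (109 left).
December has 31 days (78 left).
January has 31 days (47 left).
February has 28 days (19 left).
19 days into March → 19 March 2070.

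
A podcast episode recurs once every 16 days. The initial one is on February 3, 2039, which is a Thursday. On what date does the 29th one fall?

April 26, 2040

The 29th occurrence is 28 intervals after the first: 28 × 16 = 448 days after February 3, 2039.
February has 28 days — 25 days to the end of February leaves 423.
From end of February to end of 2039 is 306 days (117 left).
January has 31 days (86 left).
February has 29 days (57 left).
March has 31 days (26 left).
26 days into April → April 26, 2040.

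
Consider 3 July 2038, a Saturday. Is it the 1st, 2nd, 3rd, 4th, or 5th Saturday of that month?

Day 3 falls in week ⌈3/7⌉ of the month.
Days 1–7 hold the 1st Saturday, 8–14 the 2nd, 15–21 the 3rd, 22–28 the 4th, 29–31 the 5th.
3 is in the range for the 1st.

1st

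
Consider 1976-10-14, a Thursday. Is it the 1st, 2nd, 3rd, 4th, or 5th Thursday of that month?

2nd

Day 14 falls in week ⌈14/7⌉ of the month.
Days 1–7 hold the 1st Thursday, 8–14 the 2nd, 15–21 the 3rd, 22–28 the 4th, 29–31 the 5th.
14 is in the range for the 2nd.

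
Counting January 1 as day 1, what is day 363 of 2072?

January has 31 days (363 − 31 = 332 remain).
February has 29 days (332 − 29 = 303 remain).
March has 31 days (303 − 31 = 272 remain).
April has 30 days (272 − 30 = 242 remain).
May has 31 days (242 − 31 = 211 remain).
June has 30 days (211 − 30 = 181 remain).
July has 31 days (181 − 31 = 150 remain).
August has 31 days (150 − 31 = 119 remain).
September has 30 days (119 − 30 = 89 remain).
October has 31 days (89 − 31 = 58 remain).
November has 30 days (58 − 30 = 28 remain).
28 into December → December 28.

December 28, 2072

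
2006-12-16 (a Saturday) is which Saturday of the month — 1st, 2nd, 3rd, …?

Day 16 falls in week ⌈16/7⌉ of the month.
Days 1–7 hold the 1st Saturday, 8–14 the 2nd, 15–21 the 3rd, 22–28 the 4th, 29–31 the 5th.
16 is in the range for the 3rd.

3rd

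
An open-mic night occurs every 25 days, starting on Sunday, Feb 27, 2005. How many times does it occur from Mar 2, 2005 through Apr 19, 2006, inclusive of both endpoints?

16

Occurrences land 25·i days after Feb 27, 2005 for i = 0, 1, 2, …
Mar 2, 2005 is 3 days after the start; 3 ÷ 25 = 0 remainder 3; since the remainder is 3, round up to i = 1. First occurrence in the window: #2 on Mar 24, 2005 (1×25 = 25 days in).
Apr 19, 2006 is 416 days after the start; 416 ÷ 25 = 16 remainder 16. Last occurrence in the window: #17 on Apr 3, 2006.
Occurrences #2 through #17: 16 in total.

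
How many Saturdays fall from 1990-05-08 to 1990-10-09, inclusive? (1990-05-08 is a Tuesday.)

1990-05-08 is a Tuesday; the first Saturday on or after it is 1990-05-12 (4 days later).
From 1990-05-12 to 1990-10-09: 19 + 30 + 31 + 31 + 30 + 9 = 150 days (rest of May, June, July, August, September, October).
150 ÷ 7 = 21 full weeks with remainder 3, so 21 more Saturdays after the first → 22.

22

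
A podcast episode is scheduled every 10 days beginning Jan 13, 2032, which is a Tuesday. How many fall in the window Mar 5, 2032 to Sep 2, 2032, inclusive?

Occurrences land 10·i days after Jan 13, 2032 for i = 0, 1, 2, …
Mar 5, 2032 is 52 days after the start; 52 ÷ 10 = 5 remainder 2; since the remainder is 2, round up to i = 6. First occurrence in the window: #7 on Mar 13, 2032 (6×10 = 60 days in).
Sep 2, 2032 is 233 days after the start; 233 ÷ 10 = 23 remainder 3. Last occurrence in the window: #24 on Aug 30, 2032.
Occurrences #7 through #24: 18 in total.

18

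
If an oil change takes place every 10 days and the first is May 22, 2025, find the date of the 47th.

The 47th occurrence is 46 intervals after the first: 46 × 10 = 460 days after May 22, 2025.
May has 31 days — 9 days to the end of May leaves 451.
From end of May to end of 2025 is 214 days (237 left).
January has 31 days (206 left).
February has 28 days (178 left).
March has 31 days (147 left).
April has 30 days (117 left).
May has 31 days (86 left).
June has 30 days (56 left).
July has 31 days (25 left).
25 days into August → August 25, 2026.

August 25, 2026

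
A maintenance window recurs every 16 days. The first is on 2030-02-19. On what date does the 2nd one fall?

2030-03-07

The 2nd occurrence is 1 interval after the first: 1 × 16 = 16 days after 2030-02-19.
February has 28 days — 9 days to the end of February leaves 7.
7 days into March → 2030-03-07.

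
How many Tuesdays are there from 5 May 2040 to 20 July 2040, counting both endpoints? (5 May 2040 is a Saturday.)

5 May 2040 is a Saturday; the first Tuesday on or after it is 8 May 2040 (3 days later).
From 8 May 2040 to 20 July 2040: 23 + 30 + 20 = 73 days (rest of May, June, July).
73 ÷ 7 = 10 full weeks with remainder 3, so 10 more Tuesdays after the first → 11.

11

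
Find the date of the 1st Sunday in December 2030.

The first Sunday of December 2030 is December 1.

2030-12-01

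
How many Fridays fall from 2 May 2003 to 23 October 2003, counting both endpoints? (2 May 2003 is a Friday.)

2 May 2003 is a Friday; the first Friday on or after it is 2 May 2003.
From 2 May 2003 to 23 October 2003: 29 + 30 + 31 + 31 + 30 + 23 = 174 days (rest of May, June, July, August, September, October).
174 ÷ 7 = 24 full weeks with remainder 6, so 24 more Fridays after the first → 25.

25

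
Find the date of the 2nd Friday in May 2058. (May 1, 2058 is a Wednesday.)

May 10, 2058

May 2058 begins on a Wednesday, so the first Friday is May 3 (2 days later).
The 2nd Friday is 1 weeks later: 3 + 7 = 10.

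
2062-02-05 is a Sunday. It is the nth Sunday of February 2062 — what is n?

Day 5 falls in week ⌈5/7⌉ of the month.
Days 1–7 hold the 1st Sunday, 8–14 the 2nd, 15–21 the 3rd, 22–28 the 4th, 29–31 the 5th.
5 is in the range for the 1st.

1st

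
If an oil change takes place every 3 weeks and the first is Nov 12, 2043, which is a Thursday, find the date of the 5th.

The 5th occurrence is 4 intervals after the first: 4 × 21 = 84 days after Nov 12, 2043.
Nov has 30 days — 18 days to the end of Nov leaves 66.
Dec has 31 days (35 left).
Jan has 31 days (4 left).
4 days into Feb → Feb 4, 2044.

Feb 4, 2044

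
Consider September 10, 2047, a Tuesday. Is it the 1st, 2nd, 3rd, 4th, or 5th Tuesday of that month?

Day 10 falls in week ⌈10/7⌉ of the month.
Days 1–7 hold the 1st Tuesday, 8–14 the 2nd, 15–21 the 3rd, 22–28 the 4th, 29–31 the 5th.
10 is in the range for the 2nd.

2nd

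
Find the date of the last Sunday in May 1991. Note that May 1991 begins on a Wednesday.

May 1991 begins on a Wednesday, so the first Sunday is May 5 (4 days later).
May 1991 has 31 days. Adding weeks: 5, 12, 19, 26 — the last one ≤ 31 is the 26th.

May 26, 1991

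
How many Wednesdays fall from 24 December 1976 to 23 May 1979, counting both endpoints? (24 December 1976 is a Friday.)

24 December 1976 is a Friday; the first Wednesday on or after it is 29 December 1976 (5 days later).
From 29 December 1976 to 23 May 1979: 2 + 365 + 365 + 143 = 875 days (rest of 1976, 1977, 1978, to 23 May 1979 in 1979).
875 ÷ 7 = 125 full weeks with remainder 0, so 125 more Wednesdays after the first → 126.

126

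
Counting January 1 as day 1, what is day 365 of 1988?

January has 31 days (365 − 31 = 334 remain).
February has 29 days (334 − 29 = 305 remain).
March has 31 days (305 − 31 = 274 remain).
April has 30 days (274 − 30 = 244 remain).
May has 31 days (244 − 31 = 213 remain).
June has 30 days (213 − 30 = 183 remain).
July has 31 days (183 − 31 = 152 remain).
August has 31 days (152 − 31 = 121 remain).
September has 30 days (121 − 30 = 91 remain).
October has 31 days (91 − 31 = 60 remain).
November has 30 days (60 − 30 = 30 remain).
30 into December → December 30.

December 30, 1988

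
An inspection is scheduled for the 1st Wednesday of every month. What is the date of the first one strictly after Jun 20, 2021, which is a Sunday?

Jul 7, 2021

Jun 2021 starts on a Tuesday, so its 1st Wednesday is Jun 2, 2021 (1 day in).
That is not after Jun 20, 2021, so look at Jul 2021.
Jul 2021 starts on a Thursday, so its 1st Wednesday is Jul 7, 2021 (6 days in).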